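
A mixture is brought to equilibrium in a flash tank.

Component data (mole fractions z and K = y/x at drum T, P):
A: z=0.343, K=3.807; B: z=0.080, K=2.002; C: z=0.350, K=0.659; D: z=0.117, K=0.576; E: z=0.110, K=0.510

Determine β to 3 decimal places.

Rachford–Rice: g(β) = Σ zᵢ(Kᵢ−1)/(1+β(Kᵢ−1)) = 0.
Feasibility: ΣzᵢKᵢ = 1.820, Σzᵢ/Kᵢ = 1.080 — both > 1, two phases present.
Newton–Raphson from β = 0.47:
  β = 0.470: g = 0.1955, g' = -0.675 → β = 0.760
  β = 0.760: g = 0.0327, g' = -0.488 → β = 0.827
  β = 0.827: g = 0.0006, g' = -0.473 → β = 0.828
Converged at β = 0.828.

β = 0.828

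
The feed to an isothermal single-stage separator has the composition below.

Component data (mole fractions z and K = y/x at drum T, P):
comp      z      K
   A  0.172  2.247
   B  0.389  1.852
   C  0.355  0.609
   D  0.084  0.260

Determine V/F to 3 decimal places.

Newton iteration, V/F⁰ = 0.5:
  V/F = 0.500: g = 0.0933, g' = -0.440 → V/F = 0.712
  V/F = 0.712: g = -0.0039, g' = -0.494 → V/F = 0.704
Converged at V/F = 0.704.

V/F = 0.704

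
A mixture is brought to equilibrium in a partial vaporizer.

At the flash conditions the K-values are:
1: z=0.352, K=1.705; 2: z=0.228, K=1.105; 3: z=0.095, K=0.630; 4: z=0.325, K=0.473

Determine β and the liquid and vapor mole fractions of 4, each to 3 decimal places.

β = 0.244, x_4 = 0.373, y_4 = 0.176

Material balance + equilibrium reduce to Σ zᵢ(Kᵢ−1)/(1+β(Kᵢ−1)) = 0.
Feasibility: ΣzᵢKᵢ = 1.066, Σzᵢ/Kᵢ = 1.251 — both > 1, two phases present.
Iterate (Newton) starting at β = 0.5:
  β = 0.500: g = -0.0695, g' = -0.284 → β = 0.255
  β = 0.255: g = -0.0031, g' = -0.264 → β = 0.244
Converged at β = 0.244.
Compositions from xᵢ = zᵢ/(1+β(Kᵢ−1)), yᵢ = Kᵢxᵢ:
  1: x = 0.300, y = 0.512
  2: x = 0.222, y = 0.246
  3: x = 0.104, y = 0.066
  4: x = 0.373, y = 0.176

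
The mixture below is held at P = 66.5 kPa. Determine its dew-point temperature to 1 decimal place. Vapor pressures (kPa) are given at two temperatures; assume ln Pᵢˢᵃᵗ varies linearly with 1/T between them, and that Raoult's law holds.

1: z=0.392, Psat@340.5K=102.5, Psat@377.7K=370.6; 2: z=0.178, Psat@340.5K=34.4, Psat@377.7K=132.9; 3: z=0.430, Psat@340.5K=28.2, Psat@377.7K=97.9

Dew-point temperature: Σzᵢ·P/Pᵢˢᵃᵗ(T) = 1. Interpolate ln Pᵢˢᵃᵗ = aᵢ + bᵢ/T.
  T = 340.5 K: ΣzᵢP/Pᵢˢᵃᵗ = 1.6124
  T = 377.7 K: ΣzᵢP/Pᵢˢᵃᵗ = 0.4515
  T = 359.1 K: ΣzᵢP/Pᵢˢᵃᵗ = 0.8254
  T = 349.8 K: ΣzᵢP/Pᵢˢᵃᵗ = 1.1433
  T = 354.5 K: ΣzᵢP/Pᵢˢᵃᵗ = 0.9676
  T = 352.1 K: ΣzᵢP/Pᵢˢᵃᵗ = 1.0531
Interpolating between 352.1 K and 354.5 K gives T ≈ 353.6 K.

T = 353.6 K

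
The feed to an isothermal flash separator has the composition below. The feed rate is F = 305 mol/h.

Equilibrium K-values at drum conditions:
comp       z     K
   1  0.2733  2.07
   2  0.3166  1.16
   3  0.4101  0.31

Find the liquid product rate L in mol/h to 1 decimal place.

Let ψ = V/F and solve Σ zᵢ(Kᵢ−1)/(1+ψ(Kᵢ−1)) = 0.
Feasibility: ΣzᵢKᵢ = 1.0601, Σzᵢ/Kᵢ = 1.7279 — both > 1, two phases present.
Newton–Raphson from ψ = 0.37:
  ψ = 0.3700: g = -0.12266, g' = -0.5199 → ψ = 0.1341
  ψ = 0.1341: g = -0.00647, g' = -0.4842 → ψ = 0.1207
Converged at ψ = 0.1207.
Then V = ψ·F = 0.1207·305 = 36.8 mol/h and L = F − V = 268.2 mol/h.

L = 268.2 mol/h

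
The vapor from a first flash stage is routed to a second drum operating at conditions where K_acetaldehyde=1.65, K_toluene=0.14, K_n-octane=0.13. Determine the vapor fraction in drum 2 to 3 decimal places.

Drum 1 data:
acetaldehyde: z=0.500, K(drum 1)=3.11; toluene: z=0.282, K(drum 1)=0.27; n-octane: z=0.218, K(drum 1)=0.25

Drum 1:
Newton–Raphson from ψ₁ = 0.38:
  ψ₁ = 0.380: g = 0.0720, g' = -1.213 → ψ₁ = 0.439
  ψ₁ = 0.439: g = 0.0006, g' = -1.198 → ψ₁ = 0.440
Converged at ψ₁ = 0.440.
Drum-1 compositions:
  acetaldehyde: x = 0.259, y = 0.807
  toluene: x = 0.415, y = 0.112
  n-octane: x = 0.325, y = 0.081
Drum-2 feed = drum-1 vapor: z₂ = (0.8065, 0.1121, 0.0813).
Drum 2:
Material balance + equilibrium reduce to Σ zᵢ(Kᵢ−1)/(1+ψ₂(Kᵢ−1)) = 0.
g(0) = ΣzᵢKᵢ − 1 = 0.357 and g(1) = 1 − Σzᵢ/Kᵢ = -0.915, so a root lies in (0, 1).
Newton iteration, ψ₂⁰ = 0.4:
  ψ₂ = 0.400: g = 0.1605, g' = -0.552 → ψ₂ = 0.691
  ψ₂ = 0.691: g = -0.0530, g' = -1.052 → ψ₂ = 0.640
  ψ₂ = 0.640: g = -0.0042, g' = -0.894 → ψ₂ = 0.636
Converged at ψ₂ = 0.636.
  acetaldehyde: x = 0.571, y = 0.942
  toluene: x = 0.247, y = 0.035
  n-octane: x = 0.182, y = 0.024

V/F (drum 2) = 0.636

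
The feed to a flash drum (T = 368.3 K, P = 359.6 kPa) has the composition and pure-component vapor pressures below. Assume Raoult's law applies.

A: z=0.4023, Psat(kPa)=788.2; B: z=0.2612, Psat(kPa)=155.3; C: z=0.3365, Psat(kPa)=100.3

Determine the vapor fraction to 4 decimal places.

ψ = 0.1128

Raoult's law: Kᵢ = Pᵢˢᵃᵗ/P = Pᵢˢᵃᵗ/359.6.
  K_A = 788.2/359.6 = 2.191880, K_B = 155.3/359.6 = 0.431869, K_C = 100.3/359.6 = 0.278921
Let ψ = V/F and solve Σ zᵢ(Kᵢ−1)/(1+ψ(Kᵢ−1)) = 0.
g(0) = ΣzᵢKᵢ − 1 = 0.0885 and g(1) = 1 − Σzᵢ/Kᵢ = -0.9948, so a root lies in (0, 1).
Newton–Raphson from ψ = 0.52:
  ψ = 0.5200: g = -0.30280, g' = -0.8355 → ψ = 0.1576
  ψ = 0.1576: g = -0.03307, g' = -0.7295 → ψ = 0.1123
  ψ = 0.1123: g = 0.00039, g' = -0.7479 → ψ = 0.1128
Converged at ψ = 0.1128.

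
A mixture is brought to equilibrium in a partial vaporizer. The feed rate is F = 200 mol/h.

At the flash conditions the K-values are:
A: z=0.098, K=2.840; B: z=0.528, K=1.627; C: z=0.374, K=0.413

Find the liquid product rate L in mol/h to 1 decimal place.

L = 85.2 mol/h

Newton iteration, V/F⁰ = 0.5:
  V/F = 0.500: g = 0.0352, g' = -0.468 → V/F = 0.575
  V/F = 0.575: g = -0.0005, g' = -0.484 → V/F = 0.574
Converged at V/F = 0.574.
Then V = V/F·F = 0.5741·200 = 114.8 mol/h and L = F − V = 85.2 mol/h.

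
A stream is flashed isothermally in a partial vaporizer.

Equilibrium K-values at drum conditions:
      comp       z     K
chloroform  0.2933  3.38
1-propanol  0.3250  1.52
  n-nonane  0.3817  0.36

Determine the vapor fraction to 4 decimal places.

ψ = 0.6264

Let ψ = V/F and solve Σ zᵢ(Kᵢ−1)/(1+ψ(Kᵢ−1)) = 0.
Feasibility: ΣzᵢKᵢ = 1.6228, Σzᵢ/Kᵢ = 1.3609 — both > 1, two phases present.
Iterate (Newton) starting at ψ = 0.63:
  ψ = 0.6300: g = -0.00274, g' = -0.7548 → ψ = 0.6264
Converged at ψ = 0.6264.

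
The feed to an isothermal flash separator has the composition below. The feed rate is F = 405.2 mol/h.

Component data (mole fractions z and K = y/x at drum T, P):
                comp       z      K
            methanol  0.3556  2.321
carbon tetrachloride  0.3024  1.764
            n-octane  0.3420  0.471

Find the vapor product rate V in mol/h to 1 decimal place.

Let β = V/F and solve Σ zᵢ(Kᵢ−1)/(1+β(Kᵢ−1)) = 0.
g(0) = ΣzᵢKᵢ − 1 = 0.5199 and g(1) = 1 − Σzᵢ/Kᵢ = -0.0508, so a root lies in (0, 1).
Newton iteration, β⁰ = 0.5:
  β = 0.5000: g = 0.20409, g' = -0.4944 → β = 0.9128
  β = 0.9128: g = -0.00078, g' = -0.5467 → β = 0.9114
Converged at β = 0.9114.
Then V = β·F = 0.9114·405.2 = 369.3 mol/h and L = F − V = 35.9 mol/h.

V = 369.3 mol/h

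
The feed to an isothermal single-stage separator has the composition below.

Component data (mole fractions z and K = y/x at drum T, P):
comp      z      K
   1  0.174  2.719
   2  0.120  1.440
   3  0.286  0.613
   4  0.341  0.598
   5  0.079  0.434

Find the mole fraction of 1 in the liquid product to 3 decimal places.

Iterate (Newton) starting at ψ = 0.47:
  ψ = 0.470: g = -0.1560, g' = -0.368 → ψ = 0.046
  ψ = 0.046: g = 0.0307, g' = -0.592 → ψ = 0.098
  ψ = 0.098: g = 0.0016, g' = -0.533 → ψ = 0.101
Converged at ψ = 0.101.
Compositions from xᵢ = zᵢ/(1+ψ(Kᵢ−1)), yᵢ = Kᵢxᵢ:
  1: x = 0.148, y = 0.403
  2: x = 0.115, y = 0.165
  3: x = 0.298, y = 0.182
  4: x = 0.355, y = 0.213
  5: x = 0.084, y = 0.036

x_1 = 0.148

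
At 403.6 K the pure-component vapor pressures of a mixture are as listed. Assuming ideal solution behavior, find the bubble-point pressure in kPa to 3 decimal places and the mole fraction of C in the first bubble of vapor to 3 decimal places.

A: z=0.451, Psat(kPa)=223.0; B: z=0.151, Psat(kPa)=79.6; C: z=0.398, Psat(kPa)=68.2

Pbub = 139.736 kPa, y_C = 0.194

At the bubble point ψ → 0, so ΣzᵢKᵢ = 1 with Kᵢ = Pᵢˢᵃᵗ/P ⇒ P = ΣzᵢPᵢˢᵃᵗ.
P = 0.451·223.0 + 0.151·79.6 + 0.398·68.2 = 139.736 kPa
yᵢ = zᵢPᵢˢᵃᵗ/P ⇒ y_C = 0.398·68.2/139.736 = 0.194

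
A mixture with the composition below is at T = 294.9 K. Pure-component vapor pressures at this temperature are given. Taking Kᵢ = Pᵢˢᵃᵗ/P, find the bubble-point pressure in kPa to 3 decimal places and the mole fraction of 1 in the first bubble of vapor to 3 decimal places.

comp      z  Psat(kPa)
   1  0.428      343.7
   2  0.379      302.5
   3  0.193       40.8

Pbub = 269.625 kPa, y_1 = 0.546

At the bubble point ψ → 0, so ΣzᵢKᵢ = 1 with Kᵢ = Pᵢˢᵃᵗ/P ⇒ P = ΣzᵢPᵢˢᵃᵗ.
P = 0.428·343.7 + 0.379·302.5 + 0.193·40.8 = 269.625 kPa
yᵢ = zᵢPᵢˢᵃᵗ/P ⇒ y_1 = 0.428·343.7/269.625 = 0.546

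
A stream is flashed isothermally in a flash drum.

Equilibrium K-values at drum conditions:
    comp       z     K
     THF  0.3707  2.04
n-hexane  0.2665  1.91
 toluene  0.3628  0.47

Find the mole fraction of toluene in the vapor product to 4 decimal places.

Rachford–Rice: g(ψ) = Σ zᵢ(Kᵢ−1)/(1+ψ(Kᵢ−1)) = 0.
g(0) = ΣzᵢKᵢ − 1 = 0.4358 and g(1) = 1 − Σzᵢ/Kᵢ = -0.0932, so a root lies in (0, 1).
Newton iteration, ψ⁰ = 0.5:
  ψ = 0.5000: g = 0.15870, g' = -0.4664 → ψ = 0.8403
  ψ = 0.8403: g = -0.00349, g' = -0.5163 → ψ = 0.8335
Converged at ψ = 0.8335.
Compositions from xᵢ = zᵢ/(1+ψ(Kᵢ−1)), yᵢ = Kᵢxᵢ:
  THF: x = 0.1986, y = 0.4051
  n-hexane: x = 0.1516, y = 0.2895
  toluene: x = 0.6499, y = 0.3054

y_toluene = 0.3054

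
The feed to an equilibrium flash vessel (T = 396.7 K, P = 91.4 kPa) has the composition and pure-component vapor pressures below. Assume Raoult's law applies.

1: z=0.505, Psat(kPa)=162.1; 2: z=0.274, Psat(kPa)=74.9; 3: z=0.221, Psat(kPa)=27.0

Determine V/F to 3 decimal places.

V/F = 0.469

Raoult's law: Kᵢ = Pᵢˢᵃᵗ/P = Pᵢˢᵃᵗ/91.4.
  K_1 = 162.1/91.4 = 1.77352, K_2 = 74.9/91.4 = 0.81947, K_3 = 27.0/91.4 = 0.29540
Rachford–Rice: g(V/F) = Σ zᵢ(Kᵢ−1)/(1+V/F(Kᵢ−1)) = 0.
Feasibility: ΣzᵢKᵢ = 1.185, Σzᵢ/Kᵢ = 1.367 — both > 1, two phases present.
Iterate (Newton) starting at V/F = 0.47:
  V/F = 0.470: g = -0.0004, g' = -0.418 → V/F = 0.469
Converged at V/F = 0.469.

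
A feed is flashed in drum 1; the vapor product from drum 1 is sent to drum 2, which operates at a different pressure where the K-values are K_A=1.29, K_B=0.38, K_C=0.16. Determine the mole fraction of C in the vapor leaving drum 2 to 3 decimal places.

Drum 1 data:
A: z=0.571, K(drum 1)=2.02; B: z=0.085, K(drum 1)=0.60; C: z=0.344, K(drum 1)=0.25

y_C (drum 2) = 0.030

Drum 1:
Rachford–Rice: g(ψ₁) = Σ zᵢ(Kᵢ−1)/(1+ψ₁(Kᵢ−1)) = 0.
g(0) = ΣzᵢKᵢ − 1 = 0.290 and g(1) = 1 − Σzᵢ/Kᵢ = -0.800, so a root lies in (0, 1).
Newton iteration, ψ₁⁰ = 0.69:
  ψ₁ = 0.690: g = -0.2398, g' = -1.062 → ψ₁ = 0.464
  ψ₁ = 0.464: g = -0.0422, g' = -0.749 → ψ₁ = 0.408
  ψ₁ = 0.408: g = -0.0010, g' = -0.717 → ψ₁ = 0.406
Converged at ψ₁ = 0.406.
Drum-1 compositions:
  A: x = 0.404, y = 0.815
  B: x = 0.102, y = 0.061
  C: x = 0.495, y = 0.124
Drum-2 feed = drum-1 vapor: z₂ = (0.8154, 0.0609, 0.1237).
Drum 2:
Material balance + equilibrium reduce to Σ zᵢ(Kᵢ−1)/(1+ψ₂(Kᵢ−1)) = 0.
g(0) = ΣzᵢKᵢ − 1 = 0.095 and g(1) = 1 − Σzᵢ/Kᵢ = -0.566, so a root lies in (0, 1).
Newton iteration, ψ₂⁰ = 0.58:
  ψ₂ = 0.580: g = -0.0592, g' = -0.439 → ψ₂ = 0.445
  ψ₂ = 0.445: g = -0.0087, g' = -0.321 → ψ₂ = 0.418
  ψ₂ = 0.418: g = -0.0002, g' = -0.305 → ψ₂ = 0.417
Converged at ψ₂ = 0.417.
  A: x = 0.727, y = 0.938
  B: x = 0.082, y = 0.031
  C: x = 0.190, y = 0.030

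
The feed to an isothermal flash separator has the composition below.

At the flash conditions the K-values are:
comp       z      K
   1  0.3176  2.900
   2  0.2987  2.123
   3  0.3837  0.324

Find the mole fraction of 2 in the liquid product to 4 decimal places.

x_2 = 0.1725

Let β = V/F and solve Σ zᵢ(Kᵢ−1)/(1+β(Kᵢ−1)) = 0.
Feasibility: ΣzᵢKᵢ = 1.6795, Σzᵢ/Kᵢ = 1.4345 — both > 1, two phases present.
Newton–Raphson from β = 0.46:
  β = 0.4600: g = 0.16675, g' = -0.8596 → β = 0.6540
  β = 0.6540: g = -0.00244, g' = -0.9165 → β = 0.6513
Converged at β = 0.6513.
Compositions from xᵢ = zᵢ/(1+β(Kᵢ−1)), yᵢ = Kᵢxᵢ:
  1: x = 0.1419, y = 0.4116
  2: x = 0.1725, y = 0.3663
  3: x = 0.6855, y = 0.2221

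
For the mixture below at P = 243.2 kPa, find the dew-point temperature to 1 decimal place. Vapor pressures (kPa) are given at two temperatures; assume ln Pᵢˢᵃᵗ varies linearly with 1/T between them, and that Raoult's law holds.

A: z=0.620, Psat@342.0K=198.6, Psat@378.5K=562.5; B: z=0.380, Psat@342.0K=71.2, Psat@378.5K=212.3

T = 365.7 K

Dew-point temperature: Σzᵢ·P/Pᵢˢᵃᵗ(T) = 1. Interpolate ln Pᵢˢᵃᵗ = aᵢ + bᵢ/T.
  T = 342.0 K: ΣzᵢP/Pᵢˢᵃᵗ = 2.0572
  T = 378.5 K: ΣzᵢP/Pᵢˢᵃᵗ = 0.7034
  T = 360.2 K: ΣzᵢP/Pᵢˢᵃᵗ = 1.1723
  T = 369.4 K: ΣzᵢP/Pᵢˢᵃᵗ = 0.9010
  T = 364.8 K: ΣzᵢP/Pᵢˢᵃᵗ = 1.0260
  T = 367.1 K: ΣzᵢP/Pᵢˢᵃᵗ = 0.9611
Interpolating between 364.8 K and 367.1 K gives T ≈ 365.7 K.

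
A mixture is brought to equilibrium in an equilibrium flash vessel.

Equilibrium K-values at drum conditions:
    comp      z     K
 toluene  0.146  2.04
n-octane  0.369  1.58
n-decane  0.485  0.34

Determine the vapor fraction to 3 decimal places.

Rachford–Rice: g(ψ) = Σ zᵢ(Kᵢ−1)/(1+ψ(Kᵢ−1)) = 0.
Feasibility: ΣzᵢKᵢ = 1.046, Σzᵢ/Kᵢ = 1.732 — both > 1, two phases present.
Newton–Raphson from ψ = 0.62:
  ψ = 0.620: g = -0.2921, g' = -0.731 → ψ = 0.220
  ψ = 0.220: g = -0.0613, g' = -0.491 → ψ = 0.096
  ψ = 0.096: g = -0.0008, g' = -0.483 → ψ = 0.094
Converged at ψ = 0.094.

ψ = 0.094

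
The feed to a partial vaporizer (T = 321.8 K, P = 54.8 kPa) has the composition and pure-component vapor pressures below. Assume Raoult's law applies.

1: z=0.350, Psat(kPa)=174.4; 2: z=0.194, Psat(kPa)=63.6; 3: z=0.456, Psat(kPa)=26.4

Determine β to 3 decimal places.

β = 0.628

Raoult's law: Kᵢ = Pᵢˢᵃᵗ/P = Pᵢˢᵃᵗ/54.8.
  K_1 = 174.4/54.8 = 3.18248, K_2 = 63.6/54.8 = 1.16058, K_3 = 26.4/54.8 = 0.48175
Rachford–Rice: g(β) = Σ zᵢ(Kᵢ−1)/(1+β(Kᵢ−1)) = 0.
Check two-phase: ΣzᵢKᵢ = 1.559 > 1 and Σzᵢ/Kᵢ = 1.224 > 1, so g(0) = 0.559 > 0 and g(1) = -0.224 < 0.
Newton iteration, β⁰ = 0.56:
  β = 0.560: g = 0.0394, g' = -0.585 → β = 0.627
  β = 0.627: g = 0.0006, g' = -0.570 → β = 0.628
Converged at β = 0.628.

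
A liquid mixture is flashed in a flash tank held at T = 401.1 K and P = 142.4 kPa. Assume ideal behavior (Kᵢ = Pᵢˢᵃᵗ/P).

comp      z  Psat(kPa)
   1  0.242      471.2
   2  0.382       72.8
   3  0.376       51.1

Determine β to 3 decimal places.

β = 0.100

Raoult's law: Kᵢ = Pᵢˢᵃᵗ/P = Pᵢˢᵃᵗ/142.4.
  K_1 = 471.2/142.4 = 3.30899, K_2 = 72.8/142.4 = 0.51124, K_3 = 51.1/142.4 = 0.35885
Let β = V/F and solve Σ zᵢ(Kᵢ−1)/(1+β(Kᵢ−1)) = 0.
Feasibility: ΣzᵢKᵢ = 1.131, Σzᵢ/Kᵢ = 1.868 — both > 1, two phases present.
Iterate (Newton) starting at β = 0.5:
  β = 0.500: g = -0.3426, g' = -0.773 → β = 0.057
  β = 0.057: g = 0.0520, g' = -1.272 → β = 0.097
  β = 0.097: g = 0.0029, g' = -1.136 → β = 0.100
Converged at β = 0.100.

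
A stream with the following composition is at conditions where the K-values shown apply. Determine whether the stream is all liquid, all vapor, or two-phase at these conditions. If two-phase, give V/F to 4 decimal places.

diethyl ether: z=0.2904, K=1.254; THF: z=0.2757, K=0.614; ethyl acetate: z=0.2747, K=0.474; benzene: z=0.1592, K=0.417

ΣzᵢKᵢ = 0.7300; Σzᵢ/Kᵢ = 1.6419.
Since ΣzᵢKᵢ < 1 the mixture is below its bubble point — single liquid phase.

all liquid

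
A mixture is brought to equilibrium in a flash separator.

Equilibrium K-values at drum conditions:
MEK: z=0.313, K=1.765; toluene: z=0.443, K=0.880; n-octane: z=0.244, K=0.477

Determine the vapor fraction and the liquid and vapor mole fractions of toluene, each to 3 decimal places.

Let ψ = V/F and solve Σ zᵢ(Kᵢ−1)/(1+ψ(Kᵢ−1)) = 0.
Feasibility: ΣzᵢKᵢ = 1.059, Σzᵢ/Kᵢ = 1.192 — both > 1, two phases present.
Newton iteration, ψ⁰ = 0.5:
  ψ = 0.500: g = -0.0562, g' = -0.225 → ψ = 0.251
  ψ = 0.251: g = -0.0008, g' = -0.224 → ψ = 0.247
Converged at ψ = 0.247.
Compositions from xᵢ = zᵢ/(1+ψ(Kᵢ−1)), yᵢ = Kᵢxᵢ:
  MEK: x = 0.263, y = 0.465
  toluene: x = 0.457, y = 0.402
  n-octane: x = 0.280, y = 0.134

ψ = 0.247, x_toluene = 0.457, y_toluene = 0.402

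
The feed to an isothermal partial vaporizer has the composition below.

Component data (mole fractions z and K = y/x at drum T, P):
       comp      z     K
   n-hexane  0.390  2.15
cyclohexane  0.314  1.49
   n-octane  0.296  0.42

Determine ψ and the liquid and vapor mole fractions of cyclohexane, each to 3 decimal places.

Material balance + equilibrium reduce to Σ zᵢ(Kᵢ−1)/(1+ψ(Kᵢ−1)) = 0.
g(0) = ΣzᵢKᵢ − 1 = 0.431 and g(1) = 1 − Σzᵢ/Kᵢ = -0.097, so a root lies in (0, 1).
Newton–Raphson from ψ = 0.7:
  ψ = 0.700: g = 0.0740, g' = -0.482 → ψ = 0.853
  ψ = 0.853: g = -0.0051, g' = -0.559 → ψ = 0.844
Converged at ψ = 0.844.
Compositions from xᵢ = zᵢ/(1+ψ(Kᵢ−1)), yᵢ = Kᵢxᵢ:
  n-hexane: x = 0.198, y = 0.425
  cyclohexane: x = 0.222, y = 0.331
  n-octane: x = 0.580, y = 0.244

ψ = 0.844, x_cyclohexane = 0.222, y_cyclohexane = 0.331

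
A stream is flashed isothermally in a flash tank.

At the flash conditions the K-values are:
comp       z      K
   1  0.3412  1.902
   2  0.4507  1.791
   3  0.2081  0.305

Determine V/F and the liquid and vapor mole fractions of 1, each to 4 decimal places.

Rachford–Rice: g(V/F) = Σ zᵢ(Kᵢ−1)/(1+V/F(Kᵢ−1)) = 0.
Check two-phase: ΣzᵢKᵢ = 1.5196 > 1 and Σzᵢ/Kᵢ = 1.1133 > 1, so g(0) = 0.5196 > 0 and g(1) = -0.1133 < 0.
Iterate (Newton) starting at V/F = 0.42:
  V/F = 0.4200: g = 0.28655, g' = -0.5054 → V/F = 0.9870
  V/F = 0.9870: g = -0.09756, g' = -1.1860 → V/F = 0.9048
  V/F = 0.9048: g = -0.01238, g' = -0.9095 → V/F = 0.8912
  V/F = 0.8912: g = -0.00023, g' = -0.8761 → V/F = 0.8909
Converged at V/F = 0.8909.
Compositions from xᵢ = zᵢ/(1+V/F(Kᵢ−1)), yᵢ = Kᵢxᵢ:
  1: x = 0.1892, y = 0.3598
  2: x = 0.2644, y = 0.4735
  3: x = 0.5464, y = 0.1667

V/F = 0.8909, x_1 = 0.1892, y_1 = 0.3598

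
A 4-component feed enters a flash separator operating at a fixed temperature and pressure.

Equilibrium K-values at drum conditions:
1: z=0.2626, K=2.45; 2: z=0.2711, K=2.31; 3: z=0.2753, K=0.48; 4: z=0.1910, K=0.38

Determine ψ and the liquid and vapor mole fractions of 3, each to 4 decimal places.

ψ = 0.6090, x_3 = 0.4029, y_3 = 0.1934

Newton iteration, ψ⁰ = 0.53:
  ψ = 0.5300: g = 0.05092, g' = -0.6433 → ψ = 0.6091
  ψ = 0.6091: g = -0.00010, g' = -0.6486 → ψ = 0.6090
Converged at ψ = 0.6090.
Compositions from xᵢ = zᵢ/(1+ψ(Kᵢ−1)), yᵢ = Kᵢxᵢ:
  1: x = 0.1395, y = 0.3417
  2: x = 0.1508, y = 0.3483
  3: x = 0.4029, y = 0.1934
  4: x = 0.3069, y = 0.1166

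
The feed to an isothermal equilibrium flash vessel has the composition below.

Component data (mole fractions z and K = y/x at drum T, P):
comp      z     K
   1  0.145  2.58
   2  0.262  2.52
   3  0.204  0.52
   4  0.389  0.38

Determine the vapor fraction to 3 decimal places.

Material balance + equilibrium reduce to Σ zᵢ(Kᵢ−1)/(1+ψ(Kᵢ−1)) = 0.
g(0) = ΣzᵢKᵢ − 1 = 0.288 and g(1) = 1 − Σzᵢ/Kᵢ = -0.576, so a root lies in (0, 1).
Newton iteration, ψ⁰ = 0.5:
  ψ = 0.500: g = -0.1241, g' = -0.704 → ψ = 0.324
  ψ = 0.324: g = 0.0009, g' = -0.730 → ψ = 0.325
Converged at ψ = 0.325.

ψ = 0.325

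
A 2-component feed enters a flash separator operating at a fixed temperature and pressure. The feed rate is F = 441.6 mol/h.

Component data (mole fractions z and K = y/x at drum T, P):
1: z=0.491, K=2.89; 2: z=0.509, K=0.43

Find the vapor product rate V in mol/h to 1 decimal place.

Let β = V/F and solve Σ zᵢ(Kᵢ−1)/(1+β(Kᵢ−1)) = 0.
g(0) = ΣzᵢKᵢ − 1 = 0.638 and g(1) = 1 − Σzᵢ/Kᵢ = -0.354, so a root lies in (0, 1).
Binary case is linear: z₁(K₁−1)(1+β(K₂−1)) + z₂(K₂−1)(1+β(K₁−1)) = 0
⇒ β = [z₁(K₁−1)+z₂(K₂−1)] / [−(K₁−1)(K₂−1)] = 0.6379/1.0773 = 0.592
Then V = β·F = 0.5921·441.6 = 261.5 mol/h and L = F − V = 180.1 mol/h.

V = 261.5 mol/h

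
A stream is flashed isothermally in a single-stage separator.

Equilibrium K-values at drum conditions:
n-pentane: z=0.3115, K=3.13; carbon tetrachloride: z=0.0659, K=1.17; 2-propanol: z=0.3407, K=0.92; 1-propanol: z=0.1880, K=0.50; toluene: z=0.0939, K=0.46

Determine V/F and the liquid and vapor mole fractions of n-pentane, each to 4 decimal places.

V/F = 0.7518, x_n-pentane = 0.1197, y_n-pentane = 0.3748

Material balance + equilibrium reduce to Σ zᵢ(Kᵢ−1)/(1+V/F(Kᵢ−1)) = 0.
Feasibility: ΣzᵢKᵢ = 1.5027, Σzᵢ/Kᵢ = 1.1063 — both > 1, two phases present.
Newton–Raphson from V/F = 0.5:
  V/F = 0.5000: g = 0.10845, g' = -0.4703 → V/F = 0.7306
  V/F = 0.7306: g = 0.00875, g' = -0.4116 → V/F = 0.7518
Converged at V/F = 0.7518.
Compositions from xᵢ = zᵢ/(1+V/F(Kᵢ−1)), yᵢ = Kᵢxᵢ:
  n-pentane: x = 0.1197, y = 0.3748
  carbon tetrachloride: x = 0.0584, y = 0.0684
  2-propanol: x = 0.3625, y = 0.3335
  1-propanol: x = 0.3012, y = 0.1506
  toluene: x = 0.1581, y = 0.0727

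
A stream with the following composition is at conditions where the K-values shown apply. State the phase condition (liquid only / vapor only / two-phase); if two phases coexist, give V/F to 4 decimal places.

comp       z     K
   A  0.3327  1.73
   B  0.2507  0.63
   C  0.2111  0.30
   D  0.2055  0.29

ΣzᵢKᵢ = 0.8564; Σzᵢ/Kᵢ = 2.0025.
Since ΣzᵢKᵢ < 1 the mixture is below its bubble point — single liquid phase.

liquid only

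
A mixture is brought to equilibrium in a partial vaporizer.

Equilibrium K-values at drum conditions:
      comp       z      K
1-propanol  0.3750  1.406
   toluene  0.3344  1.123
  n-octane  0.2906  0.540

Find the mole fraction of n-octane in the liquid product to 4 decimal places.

Let β = V/F and solve Σ zᵢ(Kᵢ−1)/(1+β(Kᵢ−1)) = 0.
Check two-phase: ΣzᵢKᵢ = 1.0597 > 1 and Σzᵢ/Kᵢ = 1.1026 > 1, so g(0) = 0.0597 > 0 and g(1) = -0.1026 < 0.
Newton iteration, β⁰ = 0.5:
  β = 0.5000: g = -0.00830, g' = -0.1509 → β = 0.4450
  β = 0.4450: g = -0.00014, g' = -0.1461 → β = 0.4441
Converged at β = 0.4441.
Compositions from xᵢ = zᵢ/(1+β(Kᵢ−1)), yᵢ = Kᵢxᵢ:
  1-propanol: x = 0.3177, y = 0.4467
  toluene: x = 0.3171, y = 0.3561
  n-octane: x = 0.3652, y = 0.1972

x_n-octane = 0.3652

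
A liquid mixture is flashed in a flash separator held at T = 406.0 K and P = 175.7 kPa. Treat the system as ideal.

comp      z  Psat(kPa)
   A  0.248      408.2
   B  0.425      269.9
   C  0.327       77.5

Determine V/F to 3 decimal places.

Raoult's law: Kᵢ = Pᵢˢᵃᵗ/P = Pᵢˢᵃᵗ/175.7.
  K_A = 408.2/175.7 = 2.32328, K_B = 269.9/175.7 = 1.53614, K_C = 77.5/175.7 = 0.44109
Iterate (Newton) starting at V/F = 0.68:
  V/F = 0.680: g = 0.0449, g' = -0.452 → V/F = 0.779
  V/F = 0.779: g = -0.0016, g' = -0.487 → V/F = 0.776
Converged at V/F = 0.776.

V/F = 0.776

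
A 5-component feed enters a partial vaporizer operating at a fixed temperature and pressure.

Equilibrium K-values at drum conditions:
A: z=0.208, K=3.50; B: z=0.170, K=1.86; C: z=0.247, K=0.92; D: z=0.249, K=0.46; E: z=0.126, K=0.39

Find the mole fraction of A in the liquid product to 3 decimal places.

x_A = 0.089

Iterate (Newton) starting at ψ = 0.5:
  ψ = 0.500: g = 0.0180, g' = -0.553 → ψ = 0.533
Converged at ψ = 0.533.
Compositions from xᵢ = zᵢ/(1+ψ(Kᵢ−1)), yᵢ = Kᵢxᵢ:
  A: x = 0.089, y = 0.312
  B: x = 0.117, y = 0.217
  C: x = 0.258, y = 0.237
  D: x = 0.350, y = 0.161
  E: x = 0.187, y = 0.073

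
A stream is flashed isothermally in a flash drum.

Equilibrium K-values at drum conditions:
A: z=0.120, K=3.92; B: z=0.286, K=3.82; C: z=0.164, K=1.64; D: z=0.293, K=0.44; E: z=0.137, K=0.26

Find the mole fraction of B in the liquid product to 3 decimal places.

Rachford–Rice: g(β) = Σ zᵢ(Kᵢ−1)/(1+β(Kᵢ−1)) = 0.
g(0) = ΣzᵢKᵢ − 1 = 0.996 and g(1) = 1 − Σzᵢ/Kᵢ = -0.398, so a root lies in (0, 1).
Iterate (Newton) starting at β = 0.39:
  β = 0.390: g = 0.2795, g' = -1.081 → β = 0.649
  β = 0.649: g = 0.0278, g' = -0.944 → β = 0.678
Converged at β = 0.678.
Compositions from xᵢ = zᵢ/(1+β(Kᵢ−1)), yᵢ = Kᵢxᵢ:
  A: x = 0.040, y = 0.158
  B: x = 0.098, y = 0.375
  C: x = 0.114, y = 0.188
  D: x = 0.472, y = 0.208
  E: x = 0.275, y = 0.071

x_B = 0.098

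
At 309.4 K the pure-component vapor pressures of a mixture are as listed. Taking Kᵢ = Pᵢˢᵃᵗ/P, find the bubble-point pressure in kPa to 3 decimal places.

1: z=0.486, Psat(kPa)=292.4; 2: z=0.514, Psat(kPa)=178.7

At the bubble point ψ → 0, so ΣzᵢKᵢ = 1 with Kᵢ = Pᵢˢᵃᵗ/P ⇒ P = ΣzᵢPᵢˢᵃᵗ.
P = 0.486·292.4 + 0.514·178.7 = 233.958 kPa

Pbub = 233.958 kPa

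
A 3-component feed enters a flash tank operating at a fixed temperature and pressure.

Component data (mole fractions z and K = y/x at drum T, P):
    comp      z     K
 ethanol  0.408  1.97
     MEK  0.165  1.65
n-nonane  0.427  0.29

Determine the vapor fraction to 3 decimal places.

Newton iteration, ψ⁰ = 0.58:
  ψ = 0.580: g = -0.1843, g' = -0.816 → ψ = 0.354
  ψ = 0.354: g = -0.0233, g' = -0.643 → ψ = 0.318
Converged at ψ = 0.318.

ψ = 0.318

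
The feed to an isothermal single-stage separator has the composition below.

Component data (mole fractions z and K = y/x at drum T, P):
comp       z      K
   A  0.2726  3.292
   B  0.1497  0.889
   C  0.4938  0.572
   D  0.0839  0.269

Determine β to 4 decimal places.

Let β = V/F and solve Σ zᵢ(Kᵢ−1)/(1+β(Kᵢ−1)) = 0.
Feasibility: ΣzᵢKᵢ = 1.3355, Σzᵢ/Kᵢ = 1.4264 — both > 1, two phases present.
Iterate (Newton) starting at β = 0.51:
  β = 0.5100: g = -0.09769, g' = -0.5685 → β = 0.3382
  β = 0.3382: g = 0.00615, g' = -0.6593 → β = 0.3475
Converged at β = 0.3475.

β = 0.3475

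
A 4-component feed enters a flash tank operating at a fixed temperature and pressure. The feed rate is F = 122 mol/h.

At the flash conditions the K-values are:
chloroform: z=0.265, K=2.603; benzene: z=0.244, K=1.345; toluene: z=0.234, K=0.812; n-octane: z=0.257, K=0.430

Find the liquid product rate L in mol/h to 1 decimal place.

L = 44.5 mol/h

Let ψ = V/F and solve Σ zᵢ(Kᵢ−1)/(1+ψ(Kᵢ−1)) = 0.
Feasibility: ΣzᵢKᵢ = 1.318, Σzᵢ/Kᵢ = 1.169 — both > 1, two phases present.
Newton–Raphson from ψ = 0.5:
  ψ = 0.500: g = 0.0542, g' = -0.404 → ψ = 0.634
  ψ = 0.634: g = 0.0004, g' = -0.402 → ψ = 0.635
Converged at ψ = 0.635.
Then V = ψ·F = 0.6350·122 = 77.5 mol/h and L = F − V = 44.5 mol/h.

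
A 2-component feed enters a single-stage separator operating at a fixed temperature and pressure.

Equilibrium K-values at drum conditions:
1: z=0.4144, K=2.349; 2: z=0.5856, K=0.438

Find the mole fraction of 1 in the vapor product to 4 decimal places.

Let β = V/F and solve Σ zᵢ(Kᵢ−1)/(1+β(Kᵢ−1)) = 0.
Check two-phase: ΣzᵢKᵢ = 1.2299 > 1 and Σzᵢ/Kᵢ = 1.5134 > 1, so g(0) = 0.2299 > 0 and g(1) = -0.5134 < 0.
Binary case is linear: z₁(K₁−1)(1+β(K₂−1)) + z₂(K₂−1)(1+β(K₁−1)) = 0
⇒ β = [z₁(K₁−1)+z₂(K₂−1)] / [−(K₁−1)(K₂−1)] = 0.22992/0.75814 = 0.3033
Compositions from xᵢ = zᵢ/(1+β(Kᵢ−1)), yᵢ = Kᵢxᵢ:
  1: x = 0.2941, y = 0.6908
  2: x = 0.7059, y = 0.3092

y_1 = 0.6908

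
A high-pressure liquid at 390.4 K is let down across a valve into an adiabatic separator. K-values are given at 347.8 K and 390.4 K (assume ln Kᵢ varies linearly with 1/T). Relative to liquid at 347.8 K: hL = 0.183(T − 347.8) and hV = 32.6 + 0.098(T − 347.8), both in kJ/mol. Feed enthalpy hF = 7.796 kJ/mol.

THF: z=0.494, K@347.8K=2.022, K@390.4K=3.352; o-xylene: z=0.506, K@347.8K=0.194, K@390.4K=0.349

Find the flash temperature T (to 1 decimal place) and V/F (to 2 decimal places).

Adiabatic flash: solve Rachford–Rice at each trial T, then check hF = ψ·hV(T) + (1−ψ)·hL(T).
  T = 347.8 K: K = (2.022, 0.194), RR gives ψ = 0.118, H_out = 3.840 kJ/mol
  T = 390.4 K: K = (3.352, 0.349), RR gives ψ = 0.544, H_out = 23.552 kJ/mol
  T = 369.1 K: K = (2.642, 0.265), RR gives ψ = 0.364, H_out = 15.092 kJ/mol
  T = 358.5 K: K = (2.322, 0.228), RR gives ψ = 0.257, H_out = 10.100 kJ/mol
  T = 353.1 K: K = (2.168, 0.210), RR gives ψ = 0.192, H_out = 7.149 kJ/mol
  T = 355.8 K: K = (2.244, 0.219), RR gives ψ = 0.226, H_out = 8.669 kJ/mol
  T = 354.5 K: K = (2.207, 0.215), RR gives ψ = 0.210, H_out = 7.949 kJ/mol
Linear interpolation between T = 353.1 (H_out = 7.149) and T = 354.5 (H_out = 7.949) on hF = 7.796 gives T ≈ 354.2 K, at which ψ = 0.21.

T = 354.2 K, V/F = 0.21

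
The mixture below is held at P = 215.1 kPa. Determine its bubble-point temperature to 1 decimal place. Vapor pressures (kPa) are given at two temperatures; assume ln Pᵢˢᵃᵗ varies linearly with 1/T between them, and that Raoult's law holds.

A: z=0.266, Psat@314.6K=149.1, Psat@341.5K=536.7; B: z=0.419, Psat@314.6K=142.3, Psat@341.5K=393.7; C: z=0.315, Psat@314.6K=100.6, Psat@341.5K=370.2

Bubble-point temperature: ΣzᵢPᵢˢᵃᵗ(T) = P. Interpolate ln Pᵢˢᵃᵗ = aᵢ + bᵢ/T.
  T = 314.6 K: ΣzᵢPᵢˢᵃᵗ = 130.97 kPa
  T = 341.5 K: ΣzᵢPᵢˢᵃᵗ = 424.34 kPa
  T = 328.1 K: ΣzᵢPᵢˢᵃᵗ = 241.47 kPa
  T = 321.4 K: ΣzᵢPᵢˢᵃᵗ = 179.28 kPa
  T = 324.8 K: ΣzᵢPᵢˢᵃᵗ = 208.82 kPa
  T = 326.5 K: ΣzᵢPᵢˢᵃᵗ = 225.12 kPa
Interpolating between 324.8 K and 326.5 K gives T ≈ 325.5 K.

T = 325.5 K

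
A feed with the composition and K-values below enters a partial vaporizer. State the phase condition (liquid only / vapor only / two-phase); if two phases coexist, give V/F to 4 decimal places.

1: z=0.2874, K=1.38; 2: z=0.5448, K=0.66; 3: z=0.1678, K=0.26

liquid only

ΣzᵢKᵢ = 0.7998; Σzᵢ/Kᵢ = 1.6791.
Since ΣzᵢKᵢ < 1 the mixture is below its bubble point — single liquid phase.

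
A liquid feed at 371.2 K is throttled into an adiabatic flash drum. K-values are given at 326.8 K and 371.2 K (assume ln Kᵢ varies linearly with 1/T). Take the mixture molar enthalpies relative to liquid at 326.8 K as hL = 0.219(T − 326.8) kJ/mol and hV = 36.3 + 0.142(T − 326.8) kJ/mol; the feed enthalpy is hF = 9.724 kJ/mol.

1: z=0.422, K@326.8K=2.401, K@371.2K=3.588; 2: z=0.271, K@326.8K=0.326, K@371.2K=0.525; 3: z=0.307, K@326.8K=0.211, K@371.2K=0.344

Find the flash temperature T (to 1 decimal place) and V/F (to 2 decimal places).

Adiabatic flash: solve Rachford–Rice at each trial T, then check hF = ψ·hV(T) + (1−ψ)·hL(T).
  T = 326.8 K: K = (2.401, 0.326, 0.211), RR gives ψ = 0.161, H_out = 5.846 kJ/mol
  T = 371.2 K: K = (3.588, 0.525, 0.344), RR gives ψ = 0.508, H_out = 26.431 kJ/mol
  T = 349.0 K: K = (2.973, 0.420, 0.274), RR gives ψ = 0.346, H_out = 16.841 kJ/mol
  T = 337.9 K: K = (2.681, 0.372, 0.241), RR gives ψ = 0.260, H_out = 11.644 kJ/mol
  T = 332.4 K: K = (2.541, 0.349, 0.226), RR gives ψ = 0.213, H_out = 8.869 kJ/mol
  T = 335.1 K: K = (2.609, 0.360, 0.233), RR gives ψ = 0.237, H_out = 10.252 kJ/mol
  T = 333.8 K: K = (2.576, 0.354, 0.230), RR gives ψ = 0.225, H_out = 9.592 kJ/mol
Linear interpolation between T = 333.8 (H_out = 9.592) and T = 335.1 (H_out = 10.252) on hF = 9.724 gives T ≈ 334.1 K, at which ψ = 0.23.

T = 334.1 K, V/F = 0.23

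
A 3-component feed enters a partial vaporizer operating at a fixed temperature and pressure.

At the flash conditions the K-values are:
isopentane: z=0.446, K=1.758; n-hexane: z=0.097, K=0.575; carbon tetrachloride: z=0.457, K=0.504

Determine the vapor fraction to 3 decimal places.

ψ = 0.191

Material balance + equilibrium reduce to Σ zᵢ(Kᵢ−1)/(1+ψ(Kᵢ−1)) = 0.
Check two-phase: ΣzᵢKᵢ = 1.070 > 1 and Σzᵢ/Kᵢ = 1.329 > 1, so g(0) = 0.070 > 0 and g(1) = -0.329 < 0.
Newton–Raphson from ψ = 0.5:
  ψ = 0.500: g = -0.1086, g' = -0.362 → ψ = 0.200
  ψ = 0.200: g = -0.0031, g' = -0.353 → ψ = 0.191
Converged at ψ = 0.191.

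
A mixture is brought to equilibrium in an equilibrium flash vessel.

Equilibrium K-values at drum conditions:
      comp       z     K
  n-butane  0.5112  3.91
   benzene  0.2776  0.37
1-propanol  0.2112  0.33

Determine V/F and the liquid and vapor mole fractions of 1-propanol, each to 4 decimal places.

V/F = 0.6213, x_1-propanol = 0.3618, y_1-propanol = 0.1194

Newton–Raphson from V/F = 0.5:
  V/F = 0.5000: g = 0.13784, g' = -1.1674 → V/F = 0.6181
  V/F = 0.6181: g = 0.00362, g' = -1.1244 → V/F = 0.6213
Converged at V/F = 0.6213.
Compositions from xᵢ = zᵢ/(1+V/F(Kᵢ−1)), yᵢ = Kᵢxᵢ:
  n-butane: x = 0.1821, y = 0.7118
  benzene: x = 0.4561, y = 0.1688
  1-propanol: x = 0.3618, y = 0.1194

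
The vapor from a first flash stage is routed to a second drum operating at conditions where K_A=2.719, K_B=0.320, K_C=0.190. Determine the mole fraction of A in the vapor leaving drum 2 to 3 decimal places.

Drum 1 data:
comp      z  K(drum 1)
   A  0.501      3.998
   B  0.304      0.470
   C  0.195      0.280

Drum 1:
Let ψ₁ = V/F and solve Σ zᵢ(Kᵢ−1)/(1+ψ₁(Kᵢ−1)) = 0.
Check two-phase: ΣzᵢKᵢ = 2.200 > 1 and Σzᵢ/Kᵢ = 1.469 > 1, so g(0) = 1.200 > 0 and g(1) = -0.469 < 0.
Iterate (Newton) starting at ψ₁ = 0.58:
  ψ₁ = 0.580: g = 0.0747, g' = -1.076 → ψ₁ = 0.649
  ψ₁ = 0.649: g = 0.0003, g' = -1.074 → ψ₁ = 0.650
Converged at ψ₁ = 0.650.
Drum-1 compositions:
  A: x = 0.170, y = 0.679
  B: x = 0.464, y = 0.218
  C: x = 0.366, y = 0.103
Drum-2 feed = drum-1 vapor: z₂ = (0.6795, 0.2179, 0.1026).
Drum 2:
Iterate (Newton) starting at ψ₂ = 0.5:
  ψ₂ = 0.500: g = 0.2640, g' = -1.002 → ψ₂ = 0.763
  ψ₂ = 0.763: g = -0.0207, g' = -1.273 → ψ₂ = 0.747
Converged at ψ₂ = 0.747.
  A: x = 0.298, y = 0.809
  B: x = 0.443, y = 0.142
  C: x = 0.260, y = 0.049

y_A (drum 2) = 0.809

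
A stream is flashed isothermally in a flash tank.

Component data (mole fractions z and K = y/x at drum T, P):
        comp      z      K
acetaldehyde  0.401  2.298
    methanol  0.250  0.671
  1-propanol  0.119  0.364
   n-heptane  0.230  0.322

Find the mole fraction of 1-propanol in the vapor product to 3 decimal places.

Material balance + equilibrium reduce to Σ zᵢ(Kᵢ−1)/(1+ψ(Kᵢ−1)) = 0.
Feasibility: ΣzᵢKᵢ = 1.207, Σzᵢ/Kᵢ = 1.588 — both > 1, two phases present.
Newton iteration, ψ⁰ = 0.33:
  ψ = 0.330: g = -0.0245, g' = -0.618 → ψ = 0.290
  ψ = 0.290: g = 0.0001, g' = -0.626 → ψ = 0.291
Converged at ψ = 0.291.
Compositions from xᵢ = zᵢ/(1+ψ(Kᵢ−1)), yᵢ = Kᵢxᵢ:
  acetaldehyde: x = 0.291, y = 0.669
  methanol: x = 0.276, y = 0.185
  1-propanol: x = 0.146, y = 0.053
  n-heptane: x = 0.286, y = 0.092

y_1-propanol = 0.053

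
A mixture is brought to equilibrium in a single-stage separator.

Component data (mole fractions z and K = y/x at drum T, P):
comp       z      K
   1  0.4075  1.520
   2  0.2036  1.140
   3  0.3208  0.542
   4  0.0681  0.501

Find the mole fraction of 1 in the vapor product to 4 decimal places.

Let ψ = V/F and solve Σ zᵢ(Kᵢ−1)/(1+ψ(Kᵢ−1)) = 0.
g(0) = ΣzᵢKᵢ − 1 = 0.0595 and g(1) = 1 − Σzᵢ/Kᵢ = -0.1745, so a root lies in (0, 1).
Newton–Raphson from ψ = 0.5:
  ψ = 0.5000: g = -0.04103, g' = -0.2162 → ψ = 0.3102
  ψ = 0.3102: g = -0.00168, g' = -0.2005 → ψ = 0.3018
Converged at ψ = 0.3018.
Compositions from xᵢ = zᵢ/(1+ψ(Kᵢ−1)), yᵢ = Kᵢxᵢ:
  1: x = 0.3522, y = 0.5354
  2: x = 0.1953, y = 0.2227
  3: x = 0.3723, y = 0.2018
  4: x = 0.0802, y = 0.0402

y_1 = 0.5354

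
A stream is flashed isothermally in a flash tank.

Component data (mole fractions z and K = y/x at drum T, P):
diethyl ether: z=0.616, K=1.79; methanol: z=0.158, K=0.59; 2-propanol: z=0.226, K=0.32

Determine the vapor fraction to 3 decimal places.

ψ = 0.570

Material balance + equilibrium reduce to Σ zᵢ(Kᵢ−1)/(1+ψ(Kᵢ−1)) = 0.
Feasibility: ΣzᵢKᵢ = 1.268, Σzᵢ/Kᵢ = 1.318 — both > 1, two phases present.
Newton–Raphson from ψ = 0.5:
  ψ = 0.500: g = 0.0345, g' = -0.479 → ψ = 0.572
  ψ = 0.572: g = -0.0009, g' = -0.508 → ψ = 0.570
Converged at ψ = 0.570.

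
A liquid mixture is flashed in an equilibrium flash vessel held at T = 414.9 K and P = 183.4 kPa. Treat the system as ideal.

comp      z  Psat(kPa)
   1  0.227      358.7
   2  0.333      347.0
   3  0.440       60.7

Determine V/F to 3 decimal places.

Raoult's law: Kᵢ = Pᵢˢᵃᵗ/P = Pᵢˢᵃᵗ/183.4.
  K_1 = 358.7/183.4 = 1.95583, K_2 = 347.0/183.4 = 1.89204, K_3 = 60.7/183.4 = 0.33097
Rachford–Rice: g(V/F) = Σ zᵢ(Kᵢ−1)/(1+V/F(Kᵢ−1)) = 0.
Feasibility: ΣzᵢKᵢ = 1.220, Σzᵢ/Kᵢ = 1.621 — both > 1, two phases present.
Newton–Raphson from V/F = 0.5:
  V/F = 0.500: g = -0.0901, g' = -0.666 → V/F = 0.365
  V/F = 0.365: g = -0.0044, g' = -0.609 → V/F = 0.358
Converged at V/F = 0.358.

V/F = 0.358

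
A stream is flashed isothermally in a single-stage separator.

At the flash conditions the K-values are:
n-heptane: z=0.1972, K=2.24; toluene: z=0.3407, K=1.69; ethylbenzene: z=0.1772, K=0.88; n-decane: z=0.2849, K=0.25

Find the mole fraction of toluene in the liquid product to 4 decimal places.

Let ψ = V/F and solve Σ zᵢ(Kᵢ−1)/(1+ψ(Kᵢ−1)) = 0.
Check two-phase: ΣzᵢKᵢ = 1.2447 > 1 and Σzᵢ/Kᵢ = 1.6306 > 1, so g(0) = 0.2447 > 0 and g(1) = -0.6306 < 0.
Newton iteration, ψ⁰ = 0.5:
  ψ = 0.5000: g = -0.03878, g' = -0.6183 → ψ = 0.4373
  ψ = 0.4373: g = -0.00125, g' = -0.5809 → ψ = 0.4351
Converged at ψ = 0.4351.
Compositions from xᵢ = zᵢ/(1+ψ(Kᵢ−1)), yᵢ = Kᵢxᵢ:
  n-heptane: x = 0.1281, y = 0.2869
  toluene: x = 0.2620, y = 0.4428
  ethylbenzene: x = 0.1870, y = 0.1645
  n-decane: x = 0.4229, y = 0.1057

x_toluene = 0.2620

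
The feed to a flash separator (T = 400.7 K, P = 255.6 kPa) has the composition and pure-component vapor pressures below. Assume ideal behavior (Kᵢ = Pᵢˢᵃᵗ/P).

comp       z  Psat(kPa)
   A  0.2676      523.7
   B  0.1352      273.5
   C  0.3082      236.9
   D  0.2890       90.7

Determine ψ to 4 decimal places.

Raoult's law: Kᵢ = Pᵢˢᵃᵗ/P = Pᵢˢᵃᵗ/255.6.
  K_A = 523.7/255.6 = 2.048905, K_B = 273.5/255.6 = 1.070031, K_C = 236.9/255.6 = 0.926839, K_D = 90.7/255.6 = 0.354851
Newton–Raphson from ψ = 0.5:
  ψ = 0.5000: g = -0.10536, g' = -0.3912 → ψ = 0.2307
  ψ = 0.2307: g = -0.00666, g' = -0.3592 → ψ = 0.2121
  ψ = 0.2121: g = 0.00001, g' = -0.3608 → ψ = 0.2122
Converged at ψ = 0.2122.

ψ = 0.2122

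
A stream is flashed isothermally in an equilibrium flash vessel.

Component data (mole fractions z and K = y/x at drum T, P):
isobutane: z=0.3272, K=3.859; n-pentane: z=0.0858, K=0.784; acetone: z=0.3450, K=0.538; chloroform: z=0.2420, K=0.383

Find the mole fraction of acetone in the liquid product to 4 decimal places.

x_acetone = 0.4296

Let ψ = V/F and solve Σ zᵢ(Kᵢ−1)/(1+ψ(Kᵢ−1)) = 0.
Feasibility: ΣzᵢKᵢ = 1.6082, Σzᵢ/Kᵢ = 1.4673 — both > 1, two phases present.
Newton iteration, ψ⁰ = 0.5:
  ψ = 0.5000: g = -0.05893, g' = -0.7753 → ψ = 0.4240
  ψ = 0.4240: g = 0.00203, g' = -0.8342 → ψ = 0.4264
Converged at ψ = 0.4264.
Compositions from xᵢ = zᵢ/(1+ψ(Kᵢ−1)), yᵢ = Kᵢxᵢ:
  isobutane: x = 0.1474, y = 0.5690
  n-pentane: x = 0.0945, y = 0.0741
  acetone: x = 0.4296, y = 0.2311
  chloroform: x = 0.3284, y = 0.1258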